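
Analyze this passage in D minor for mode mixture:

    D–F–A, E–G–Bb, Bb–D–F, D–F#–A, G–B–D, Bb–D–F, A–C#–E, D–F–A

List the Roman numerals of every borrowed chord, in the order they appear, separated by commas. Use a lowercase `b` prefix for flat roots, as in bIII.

In D minor (with V from harmonic minor) the diatonic chords are Dm, Edim, F, Gm, A, Bb, C. Of the given chords, D–F–A = Dm, E–G–Bb = Edim, Bb–D–F = Bb and A–C#–E = A are diatonic. D–F#–A doesn't fit — on degree 1 D minor would have Dm (i). D is the degree-1 chord of D major, so it is the borrowed I. G–B–D doesn't fit — on degree 4 D minor would have Gm (iv). G is the degree-4 chord of D major, so it is the borrowed IV.

I, IV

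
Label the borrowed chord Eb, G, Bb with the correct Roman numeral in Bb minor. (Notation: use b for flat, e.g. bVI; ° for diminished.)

IV

Eb is scale degree 4 in Bb minor. The diatonic chord on degree 4 would be Ebm (iv), but Eb–G–Bb is the major chord from Bb major. As a borrowed chord it is labeled IV.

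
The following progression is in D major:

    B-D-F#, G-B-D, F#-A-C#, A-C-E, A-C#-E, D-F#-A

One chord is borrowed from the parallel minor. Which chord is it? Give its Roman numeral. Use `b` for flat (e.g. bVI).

v

The diatonic triads in D major are D, Em, F#m, G, A, Bm, C#dim. Of the given chords, B–D–F# = Bm, G–B–D = G, F#–A–C# = F#m, A–C#–E = A and D–F#–A = D are diatonic. A–C–E doesn't fit — on degree 5 D major would have A (V). Am is the degree-5 chord of D minor, so it is the borrowed v.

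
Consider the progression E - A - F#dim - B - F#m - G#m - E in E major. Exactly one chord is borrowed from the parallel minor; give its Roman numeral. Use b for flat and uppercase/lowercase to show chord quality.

ii°

The diatonic triads in E major are E, F#m, G#m, A, B, C#m, D#dim. E, A, B, F#m and G#m are all diatonic. F#dim (F#–A–C) doesn't fit — on degree 2 E major would have F#m (ii). F#dim is the degree-2 chord of E minor, so it is the borrowed ii°.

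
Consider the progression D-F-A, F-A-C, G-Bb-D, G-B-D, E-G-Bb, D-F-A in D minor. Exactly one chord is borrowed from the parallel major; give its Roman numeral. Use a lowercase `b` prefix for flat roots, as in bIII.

IV

The diatonic triads in D minor (with V from harmonic minor) are Dm, Edim, F, Gm, A, Bb, C. Of the given chords, D–F–A = Dm, F–A–C = F, G–Bb–D = Gm and E–G–Bb = Edim are diatonic. G–B–D doesn't fit — on degree 4 D minor would have Gm (iv). G is the degree-4 chord of D major, so it is the borrowed IV.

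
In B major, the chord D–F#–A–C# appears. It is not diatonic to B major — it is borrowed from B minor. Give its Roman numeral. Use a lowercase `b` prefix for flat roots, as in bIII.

The root D is the lowered 3rd scale degree — diatonically B major has D# there. Diatonically B major has D#m (iii) on that degree; D–F#–A–C# is instead the major-seventh chord native to B minor, so it takes the label bIIImaj7.

bIIImaj7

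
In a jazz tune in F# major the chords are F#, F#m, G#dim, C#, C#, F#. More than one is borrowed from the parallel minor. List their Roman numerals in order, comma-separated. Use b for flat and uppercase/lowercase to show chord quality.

i, ii°

The diatonic triads in F# major are F#, G#m, A#m, B, C#, D#m, E#dim. Of the given chords, F# and C# are diatonic. But F#m (F#–A–C#) is foreign: the diatonic I on degree 1 is F#, whereas F#m comes from F# minor. It is labeled i. But G#dim (G#–B–D) is foreign: the diatonic ii on degree 2 is G#m, whereas G#dim comes from F# minor. It is labeled ii°.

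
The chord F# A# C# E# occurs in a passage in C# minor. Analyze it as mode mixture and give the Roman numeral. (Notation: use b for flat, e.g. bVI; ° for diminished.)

The root F# is the diatonic 4th degree of C# minor; the borrowing shows in the chord quality. The diatonic chord on degree 4 would be F#m (iv), but F#–A#–C#–E# is the major-seventh chord from C# major. As a borrowed chord it is labeled IVmaj7.

IVmaj7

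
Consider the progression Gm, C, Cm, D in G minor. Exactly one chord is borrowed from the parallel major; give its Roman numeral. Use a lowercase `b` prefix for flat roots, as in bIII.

G minor has the diatonic set Gm, Adim, Bb, Cm, D, Eb, F (with V from harmonic minor). Gm, Cm and D all belong to that set. C (C–E–G) doesn't fit — on degree 4 G minor would have Cm (iv). C is the degree-4 chord of G major, so it is the borrowed IV.

IV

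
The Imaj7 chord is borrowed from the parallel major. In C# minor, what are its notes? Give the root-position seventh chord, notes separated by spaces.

C# E# G# B#

The root, C#, is scale degree 1 — the same note in C# minor and C# major; only the chord quality changes. Stacking thirds in C# major on C# gives C#–E#–G#–B#.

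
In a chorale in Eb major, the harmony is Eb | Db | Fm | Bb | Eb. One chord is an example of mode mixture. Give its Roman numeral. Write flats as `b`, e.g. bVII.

The diatonic triads in Eb major are Eb, Fm, Gm, Ab, Bb, Cm, Ddim. Of the given chords, Eb, Fm and Bb are diatonic. But Db (Db–F–Ab) is foreign: the diatonic vii° on degree 7 is Ddim, whereas Db comes from Eb minor. It is labeled bVII.

bVII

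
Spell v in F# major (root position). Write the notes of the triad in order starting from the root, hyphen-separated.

C#-E-G#

v is built on scale degree 5, which is C# in both F# major and its parallel. In F# minor the chord on C# is C#–E–G#.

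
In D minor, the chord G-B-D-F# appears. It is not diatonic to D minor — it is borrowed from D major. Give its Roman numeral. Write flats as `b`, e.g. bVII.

The root G is the diatonic 4th degree of D minor; the borrowing shows in the chord quality. The diatonic chord on degree 4 would be Gm (iv), but G–B–D–F# is the major-seventh chord from D major. As a borrowed chord it is labeled IVmaj7.

IVmaj7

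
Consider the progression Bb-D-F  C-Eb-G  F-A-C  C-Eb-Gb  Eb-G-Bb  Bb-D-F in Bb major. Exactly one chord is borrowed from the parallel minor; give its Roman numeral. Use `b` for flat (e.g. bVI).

ii°

In Bb major the diatonic chords are Bb, Cm, Dm, Eb, F, Gm, Adim. Bb–D–F = Bb, C–Eb–G = Cm, F–A–C = F and Eb–G–Bb = Eb all belong to that set. C–Eb–Gb is not: scale degree 2 in Bb major carries Cm (ii). In Bb minor the chord on that degree is Cdim, so here it functions as ii°, borrowed from the parallel minor.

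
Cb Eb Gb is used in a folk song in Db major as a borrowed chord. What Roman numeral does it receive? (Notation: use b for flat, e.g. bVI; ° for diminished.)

bVII

Cb is the lowered form of scale degree 7 in Db major (the diatonic degree 7 is C). Diatonically Db major has Cdim (vii°) on that degree; Cb–Eb–Gb is instead the major chord native to Db minor, so it takes the label bVII.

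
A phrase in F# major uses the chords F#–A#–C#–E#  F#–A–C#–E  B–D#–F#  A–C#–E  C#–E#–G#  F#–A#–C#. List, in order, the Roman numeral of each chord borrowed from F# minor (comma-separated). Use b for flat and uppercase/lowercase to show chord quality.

In F# major the diatonic chords are F#, G#m, A#m, B, C#, D#m, E#dim. F#–A#–C#–E# = F#maj7, B–D#–F# = B, C#–E#–G# = C# and F#–A#–C# = F# are all diatonic. F#–A–C#–E is not: scale degree 1 in F# major carries F# (I). In F# minor the chord on that degree is F#m7, so here it functions as i7, borrowed from the parallel minor. A–C#–E is not: scale degree 3 in F# major carries A#m (iii). In F# minor the chord on that degree is A, so here it functions as bIII, borrowed from the parallel minor.

i7, bIII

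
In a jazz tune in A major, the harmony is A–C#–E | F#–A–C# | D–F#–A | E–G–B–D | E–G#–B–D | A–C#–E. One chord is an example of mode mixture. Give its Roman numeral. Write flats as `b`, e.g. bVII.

v7

The diatonic triads in A major are A, Bm, C#m, D, E, F#m, G#dim. A–C#–E = A, F#–A–C# = F#m, D–F#–A = D and E–G#–B–D = E7 are all diatonic. E–G–B–D is not: scale degree 5 in A major carries E (V). In A minor the chord on that degree is Em7, so here it functions as v7, borrowed from the parallel minor.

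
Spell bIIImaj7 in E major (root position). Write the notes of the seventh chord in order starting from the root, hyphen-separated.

G-B-D-F#

bIIImaj7 is built on the lowered scale degree 3. In E major degree 3 is G#; lowered it becomes G. Stacking thirds in E minor on G gives G–B–D–F#.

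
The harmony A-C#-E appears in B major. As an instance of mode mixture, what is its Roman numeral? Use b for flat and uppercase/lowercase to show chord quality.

The root A is the lowered 7th scale degree — diatonically B major has A# there. Diatonically B major has A#dim (vii°) on that degree; A–C#–E is instead the major chord native to B minor, so it takes the label bVII.

bVII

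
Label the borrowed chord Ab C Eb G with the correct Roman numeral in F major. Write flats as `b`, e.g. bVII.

bIIImaj7

In F major scale degree 3 is A; Ab is its lowered form, from F minor. Ab–C–Eb–G is a major-seventh chord — the form found in F minor, not the diatonic iii (Am). Borrowed into F major it is written bIIImaj7.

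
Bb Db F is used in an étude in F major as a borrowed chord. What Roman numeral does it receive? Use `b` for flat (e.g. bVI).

iv

The root Bb is the diatonic 4th degree of F major; the borrowing shows in the chord quality. The diatonic chord on degree 4 would be Bb (IV), but Bb–Db–F is the minor chord from F minor. As a borrowed chord it is labeled iv.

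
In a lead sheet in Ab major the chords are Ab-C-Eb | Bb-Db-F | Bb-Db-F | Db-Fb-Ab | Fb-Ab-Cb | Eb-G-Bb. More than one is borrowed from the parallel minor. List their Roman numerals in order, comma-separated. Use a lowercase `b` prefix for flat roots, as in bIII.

iv, bVI

In Ab major the diatonic chords are Ab, Bbm, Cm, Db, Eb, Fm, Gdim. Ab–C–Eb = Ab, Bb–Db–F = Bbm and Eb–G–Bb = Eb all belong to that set. But Db–Fb–Ab is foreign: the diatonic IV on degree 4 is Db, whereas Dbm comes from Ab minor. It is labeled iv. Fb–Ab–Cb is not: scale degree 6 in Ab major carries Fm (vi). In Ab minor the chord on that degree is Fb, so here it functions as bVI, borrowed from the parallel minor.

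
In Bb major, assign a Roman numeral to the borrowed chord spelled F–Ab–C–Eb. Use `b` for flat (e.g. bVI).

v7

F is scale degree 5 in Bb major. Diatonically Bb major has F (V) on that degree; F–Ab–C–Eb is instead the minor-seventh chord native to Bb minor, so it takes the label v7.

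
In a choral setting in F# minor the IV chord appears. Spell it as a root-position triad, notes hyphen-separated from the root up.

The root, B, is scale degree 4 — the same note in F# minor and F# major; only the chord quality changes. In F# major the chord on B is B–D#–F#.

B-D#-F#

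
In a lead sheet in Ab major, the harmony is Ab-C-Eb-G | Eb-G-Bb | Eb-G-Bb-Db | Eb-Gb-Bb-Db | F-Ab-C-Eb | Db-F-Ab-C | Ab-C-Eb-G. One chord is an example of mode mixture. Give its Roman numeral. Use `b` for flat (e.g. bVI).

Ab major has the diatonic set Ab, Bbm, Cm, Db, Eb, Fm, Gdim. Ab–C–Eb–G = Abmaj7, Eb–G–Bb = Eb, Eb–G–Bb–Db = Eb7, F–Ab–C–Eb = Fm7 and Db–F–Ab–C = Dbmaj7 all belong to that set. Eb–Gb–Bb–Db doesn't fit — on degree 5 Ab major would have Eb (V). Ebm7 is the degree-5 chord of Ab minor, so it is the borrowed v7.

v7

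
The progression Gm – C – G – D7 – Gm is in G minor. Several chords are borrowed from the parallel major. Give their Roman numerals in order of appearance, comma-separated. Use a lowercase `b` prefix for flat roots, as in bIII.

In G minor (with V from harmonic minor) the diatonic chords are Gm, Adim, Bb, Cm, D, Eb, F. Gm and D7 both belong to that set. C (C–E–G) is not: scale degree 4 in G minor carries Cm (iv). In G major the chord on that degree is C, so here it functions as IV, borrowed from the parallel major. G (G–B–D) doesn't fit — on degree 1 G minor would have Gm (i). G is the degree-1 chord of G major, so it is the borrowed I.

IV, I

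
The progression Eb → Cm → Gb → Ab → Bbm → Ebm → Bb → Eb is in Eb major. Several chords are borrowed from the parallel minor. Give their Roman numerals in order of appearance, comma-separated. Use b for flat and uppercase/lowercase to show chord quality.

bIII, v, i

The diatonic triads in Eb major are Eb, Fm, Gm, Ab, Bb, Cm, Ddim. Eb, Cm, Ab and Bb all belong to that set. Gb (Gb–Bb–Db) is not: scale degree 3 in Eb major carries Gm (iii). In Eb minor the chord on that degree is Gb, so here it functions as bIII, borrowed from the parallel minor. Bbm (Bb–Db–F) doesn't fit — on degree 5 Eb major would have Bb (V). Bbm is the degree-5 chord of Eb minor, so it is the borrowed v. Ebm (Eb–Gb–Bb) is not: scale degree 1 in Eb major carries Eb (I). In Eb minor the chord on that degree is Ebm, so here it functions as i, borrowed from the parallel minor.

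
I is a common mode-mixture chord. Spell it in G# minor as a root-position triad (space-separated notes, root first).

G# B# D#

I is built on scale degree 1, which is G# in both G# minor and its parallel. In G# major the chord on G# is G#–B#–D#.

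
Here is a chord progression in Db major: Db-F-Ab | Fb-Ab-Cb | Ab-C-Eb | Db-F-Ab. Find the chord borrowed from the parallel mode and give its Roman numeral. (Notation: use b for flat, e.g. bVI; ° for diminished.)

bIII

The diatonic triads in Db major are Db, Ebm, Fm, Gb, Ab, Bbm, Cdim. Db–F–Ab = Db and Ab–C–Eb = Ab both belong to that set. But Fb–Ab–Cb is foreign: the diatonic iii on degree 3 is Fm, whereas Fb comes from Db minor. It is labeled bIII.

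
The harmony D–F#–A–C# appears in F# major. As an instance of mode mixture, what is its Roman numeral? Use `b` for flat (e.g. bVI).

The root D is the lowered 6th scale degree — diatonically F# major has D# there. D–F#–A–C# is a major-seventh chord — the form found in F# minor, not the diatonic vi (D#m). Borrowed into F# major it is written bVImaj7.

bVImaj7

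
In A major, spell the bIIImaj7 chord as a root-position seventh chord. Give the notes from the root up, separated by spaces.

Scale degree 3 in A major is C#. bIIImaj7 uses the lowered form, C, taken from A minor. Stacking thirds in A minor on C gives C–E–G–B.

C E G B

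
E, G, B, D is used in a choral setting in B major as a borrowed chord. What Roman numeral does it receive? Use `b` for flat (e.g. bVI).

iv7

E is scale degree 4 in B major. E–G–B–D is a minor-seventh chord — the form found in B minor, not the diatonic IV (E). Borrowed into B major it is written iv7.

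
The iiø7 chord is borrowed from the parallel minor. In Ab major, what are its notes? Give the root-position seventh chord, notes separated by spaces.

Bb Db Fb Ab

iiø7 is built on scale degree 2, which is Bb in both Ab major and its parallel. Building the half-diminished-seventh chord from the parallel minor on Bb: Bb–Db–Fb–Ab.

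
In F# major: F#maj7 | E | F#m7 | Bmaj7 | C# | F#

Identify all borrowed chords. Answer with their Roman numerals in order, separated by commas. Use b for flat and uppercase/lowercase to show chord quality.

bVII, i7

The diatonic triads in F# major are F#, G#m, A#m, B, C#, D#m, E#dim. Of the given chords, F#maj7, Bmaj7, C# and F# are diatonic. E (E–G#–B) doesn't fit — on degree 7 F# major would have E#dim (vii°). E is the degree-7 chord of F# minor, so it is the borrowed bVII. But F#m7 (F#–A–C#–E) is foreign: the diatonic I on degree 1 is F#, whereas F#m7 comes from F# minor. It is labeled i7.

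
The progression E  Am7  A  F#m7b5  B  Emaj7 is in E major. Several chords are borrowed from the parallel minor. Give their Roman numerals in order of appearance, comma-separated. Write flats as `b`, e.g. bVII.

E major has the diatonic set E, F#m, G#m, A, B, C#m, D#dim. E, A, B and Emaj7 all belong to that set. But Am7 (A–C–E–G) is foreign: the diatonic IV on degree 4 is A, whereas Am7 comes from E minor. It is labeled iv7. But F#m7b5 (F#–A–C–E) is foreign: the diatonic ii on degree 2 is F#m, whereas F#m7b5 comes from E minor. It is labeled iiø7.

iv7, iiø7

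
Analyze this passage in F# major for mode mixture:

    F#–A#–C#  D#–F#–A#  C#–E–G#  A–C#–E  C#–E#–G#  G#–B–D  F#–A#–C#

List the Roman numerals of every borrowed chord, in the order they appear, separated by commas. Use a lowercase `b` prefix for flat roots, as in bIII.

In F# major the diatonic chords are F#, G#m, A#m, B, C#, D#m, E#dim. Of the given chords, F#–A#–C# = F#, D#–F#–A# = D#m and C#–E#–G# = C# are diatonic. But C#–E–G# is foreign: the diatonic V on degree 5 is C#, whereas C#m comes from F# minor. It is labeled v. But A–C#–E is foreign: the diatonic iii on degree 3 is A#m, whereas A comes from F# minor. It is labeled bIII. But G#–B–D is foreign: the diatonic ii on degree 2 is G#m, whereas G#dim comes from F# minor. It is labeled ii°.

v, bIII, ii°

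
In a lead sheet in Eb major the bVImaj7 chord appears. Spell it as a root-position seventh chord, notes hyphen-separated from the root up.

Cb-Eb-Gb-Bb

bVImaj7 is built on the lowered scale degree 6. In Eb major degree 6 is C; lowered it becomes Cb. Building the major-seventh chord from the parallel minor on Cb: Cb–Eb–Gb–Bb.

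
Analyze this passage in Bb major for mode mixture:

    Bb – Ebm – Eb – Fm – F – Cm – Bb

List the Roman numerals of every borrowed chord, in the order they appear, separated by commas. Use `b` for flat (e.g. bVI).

Bb major has the diatonic set Bb, Cm, Dm, Eb, F, Gm, Adim. Bb, Eb, F and Cm are all diatonic. Ebm (Eb–Gb–Bb) is not: scale degree 4 in Bb major carries Eb (IV). In Bb minor the chord on that degree is Ebm, so here it functions as iv, borrowed from the parallel minor. Fm (F–Ab–C) doesn't fit — on degree 5 Bb major would have F (V). Fm is the degree-5 chord of Bb minor, so it is the borrowed v.

iv, v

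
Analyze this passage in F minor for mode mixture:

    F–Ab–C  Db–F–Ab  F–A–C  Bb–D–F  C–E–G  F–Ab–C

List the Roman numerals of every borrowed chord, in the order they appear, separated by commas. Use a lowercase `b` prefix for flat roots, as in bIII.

The diatonic triads in F minor (with V from harmonic minor) are Fm, Gdim, Ab, Bbm, C, Db, Eb. Of the given chords, F–Ab–C = Fm, Db–F–Ab = Db and C–E–G = C are diatonic. F–A–C is not: scale degree 1 in F minor carries Fm (i). In F major the chord on that degree is F, so here it functions as I, borrowed from the parallel major. But Bb–D–F is foreign: the diatonic iv on degree 4 is Bbm, whereas Bb comes from F major. It is labeled IV.

I, IV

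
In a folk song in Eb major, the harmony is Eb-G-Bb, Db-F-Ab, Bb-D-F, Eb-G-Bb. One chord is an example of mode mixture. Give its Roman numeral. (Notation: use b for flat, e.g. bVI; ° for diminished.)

In Eb major the diatonic chords are Eb, Fm, Gm, Ab, Bb, Cm, Ddim. Of the given chords, Eb–G–Bb = Eb and Bb–D–F = Bb are diatonic. Db–F–Ab doesn't fit — on degree 7 Eb major would have Ddim (vii°). Db is the degree-7 chord of Eb minor, so it is the borrowed bVII.

bVII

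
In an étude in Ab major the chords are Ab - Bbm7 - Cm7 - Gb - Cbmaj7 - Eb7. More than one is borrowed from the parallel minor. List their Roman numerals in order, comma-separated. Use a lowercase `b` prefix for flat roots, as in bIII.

In Ab major the diatonic chords are Ab, Bbm, Cm, Db, Eb, Fm, Gdim. Of the given chords, Ab, Bbm7, Cm7 and Eb7 are diatonic. Gb (Gb–Bb–Db) is not: scale degree 7 in Ab major carries Gdim (vii°). In Ab minor the chord on that degree is Gb, so here it functions as bVII, borrowed from the parallel minor. But Cbmaj7 (Cb–Eb–Gb–Bb) is foreign: the diatonic iii on degree 3 is Cm, whereas Cbmaj7 comes from Ab minor. It is labeled bIIImaj7.

bVII, bIIImaj7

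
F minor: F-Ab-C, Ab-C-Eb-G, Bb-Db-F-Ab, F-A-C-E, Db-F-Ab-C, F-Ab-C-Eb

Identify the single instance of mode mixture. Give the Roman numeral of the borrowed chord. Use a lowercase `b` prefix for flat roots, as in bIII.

The diatonic triads in F minor (with V from harmonic minor) are Fm, Gdim, Ab, Bbm, C, Db, Eb. Of the given chords, F–Ab–C = Fm, Ab–C–Eb–G = Abmaj7, Bb–Db–F–Ab = Bbm7, Db–F–Ab–C = Dbmaj7 and F–Ab–C–Eb = Fm7 are diatonic. F–A–C–E is not: scale degree 1 in F minor carries Fm (i). In F major the chord on that degree is Fmaj7, so here it functions as Imaj7, borrowed from the parallel major.

Imaj7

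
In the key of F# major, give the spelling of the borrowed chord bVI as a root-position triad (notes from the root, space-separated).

Scale degree 6 in F# major is D#. bVI uses the lowered form, D, taken from F# minor. Building the major chord from the parallel minor on D: D–F#–A.

D F# A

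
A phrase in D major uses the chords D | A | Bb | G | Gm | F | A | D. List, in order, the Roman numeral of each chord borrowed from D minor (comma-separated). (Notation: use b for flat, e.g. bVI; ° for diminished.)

bVI, iv, bIII

In D major the diatonic chords are D, Em, F#m, G, A, Bm, C#dim. D, A and G all belong to that set. Bb (Bb–D–F) is not: scale degree 6 in D major carries Bm (vi). In D minor the chord on that degree is Bb, so here it functions as bVI, borrowed from the parallel minor. Gm (G–Bb–D) is not: scale degree 4 in D major carries G (IV). In D minor the chord on that degree is Gm, so here it functions as iv, borrowed from the parallel minor. F (F–A–C) is not: scale degree 3 in D major carries F#m (iii). In D minor the chord on that degree is F, so here it functions as bIII, borrowed from the parallel minor.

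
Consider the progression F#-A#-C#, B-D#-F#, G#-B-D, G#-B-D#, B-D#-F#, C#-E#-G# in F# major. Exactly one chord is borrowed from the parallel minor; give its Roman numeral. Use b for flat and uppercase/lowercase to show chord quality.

The diatonic triads in F# major are F#, G#m, A#m, B, C#, D#m, E#dim. F#–A#–C# = F#, B–D#–F# = B, G#–B–D# = G#m and C#–E#–G# = C# all belong to that set. But G#–B–D is foreign: the diatonic ii on degree 2 is G#m, whereas G#dim comes from F# minor. It is labeled ii°.

ii°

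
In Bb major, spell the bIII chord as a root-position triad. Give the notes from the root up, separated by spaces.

Db F Ab

Scale degree 3 in Bb major is D. bIII uses the lowered form, Db, taken from Bb minor. Building the major chord from the parallel minor on Db: Db–F–Ab.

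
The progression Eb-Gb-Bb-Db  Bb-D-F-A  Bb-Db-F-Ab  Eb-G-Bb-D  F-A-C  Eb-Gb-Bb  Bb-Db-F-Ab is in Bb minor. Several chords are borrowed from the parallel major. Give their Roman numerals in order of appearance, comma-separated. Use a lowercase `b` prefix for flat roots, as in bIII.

Imaj7, IVmaj7

In Bb minor (with V from harmonic minor) the diatonic chords are Bbm, Cdim, Db, Ebm, F, Gb, Ab. Eb–Gb–Bb–Db = Ebm7, Bb–Db–F–Ab = Bbm7, F–A–C = F and Eb–Gb–Bb = Ebm all belong to that set. Bb–D–F–A doesn't fit — on degree 1 Bb minor would have Bbm (i). Bbmaj7 is the degree-1 chord of Bb major, so it is the borrowed Imaj7. Eb–G–Bb–D is not: scale degree 4 in Bb minor carries Ebm (iv). In Bb major the chord on that degree is Ebmaj7, so here it functions as IVmaj7, borrowed from the parallel major.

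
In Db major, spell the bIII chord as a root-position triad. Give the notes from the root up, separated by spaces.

Scale degree 3 in Db major is F. bIII uses the lowered form, Fb, taken from Db minor. Stacking thirds in Db minor on Fb gives Fb–Ab–Cb.

Fb Ab Cb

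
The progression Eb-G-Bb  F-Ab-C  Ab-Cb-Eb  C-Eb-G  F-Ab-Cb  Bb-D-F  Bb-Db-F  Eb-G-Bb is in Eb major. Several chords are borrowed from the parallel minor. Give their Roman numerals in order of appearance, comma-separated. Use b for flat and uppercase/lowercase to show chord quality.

The diatonic triads in Eb major are Eb, Fm, Gm, Ab, Bb, Cm, Ddim. Eb–G–Bb = Eb, F–Ab–C = Fm, C–Eb–G = Cm and Bb–D–F = Bb are all diatonic. Ab–Cb–Eb doesn't fit — on degree 4 Eb major would have Ab (IV). Abm is the degree-4 chord of Eb minor, so it is the borrowed iv. F–Ab–Cb doesn't fit — on degree 2 Eb major would have Fm (ii). Fdim is the degree-2 chord of Eb minor, so it is the borrowed ii°. But Bb–Db–F is foreign: the diatonic V on degree 5 is Bb, whereas Bbm comes from Eb minor. It is labeled v.

iv, ii°, v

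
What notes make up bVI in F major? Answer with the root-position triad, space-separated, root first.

Scale degree 6 in F major is D. bVI uses the lowered form, Db, taken from F minor. Building the major chord from the parallel minor on Db: Db–F–Ab.

Db F Ab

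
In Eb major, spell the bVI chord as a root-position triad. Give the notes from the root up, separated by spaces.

Scale degree 6 in Eb major is C. bVI uses the lowered form, Cb, taken from Eb minor. Stacking thirds in Eb minor on Cb gives Cb–Eb–Gb.

Cb Eb Gb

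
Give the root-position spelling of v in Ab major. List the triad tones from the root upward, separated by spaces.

v is built on scale degree 5, which is Eb in both Ab major and its parallel. In Ab minor the chord on Eb is Eb–Gb–Bb.

Eb Gb Bb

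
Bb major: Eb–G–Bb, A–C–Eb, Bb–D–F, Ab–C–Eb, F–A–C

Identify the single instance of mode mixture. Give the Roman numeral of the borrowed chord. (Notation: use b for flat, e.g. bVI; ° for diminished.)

bVII

In Bb major the diatonic chords are Bb, Cm, Dm, Eb, F, Gm, Adim. Of the given chords, Eb–G–Bb = Eb, A–C–Eb = Adim, Bb–D–F = Bb and F–A–C = F are diatonic. Ab–C–Eb is not: scale degree 7 in Bb major carries Adim (vii°). In Bb minor the chord on that degree is Ab, so here it functions as bVII, borrowed from the parallel minor.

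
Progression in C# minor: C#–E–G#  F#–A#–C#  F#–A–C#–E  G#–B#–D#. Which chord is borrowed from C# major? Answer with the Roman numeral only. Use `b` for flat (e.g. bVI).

The diatonic triads in C# minor (with V from harmonic minor) are C#m, D#dim, E, F#m, G#, A, B. C#–E–G# = C#m, F#–A–C#–E = F#m7 and G#–B#–D# = G# are all diatonic. But F#–A#–C# is foreign: the diatonic iv on degree 4 is F#m, whereas F# comes from C# major. It is labeled IV.

IV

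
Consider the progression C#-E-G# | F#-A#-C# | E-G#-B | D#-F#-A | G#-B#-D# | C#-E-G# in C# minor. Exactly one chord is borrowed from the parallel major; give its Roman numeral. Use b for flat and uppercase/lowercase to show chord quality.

IV

In C# minor (with V from harmonic minor) the diatonic chords are C#m, D#dim, E, F#m, G#, A, B. C#–E–G# = C#m, E–G#–B = E, D#–F#–A = D#dim and G#–B#–D# = G# are all diatonic. But F#–A#–C# is foreign: the diatonic iv on degree 4 is F#m, whereas F# comes from C# major. It is labeled IV.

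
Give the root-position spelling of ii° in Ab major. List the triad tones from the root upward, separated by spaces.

The root, Bb, is scale degree 2 — the same note in Ab major and Ab minor; only the chord quality changes. Stacking thirds in Ab minor on Bb gives Bb–Db–Fb.

Bb Db Fb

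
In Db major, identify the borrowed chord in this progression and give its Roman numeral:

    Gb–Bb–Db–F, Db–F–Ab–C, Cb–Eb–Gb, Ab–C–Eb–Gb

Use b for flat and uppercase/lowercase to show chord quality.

The diatonic triads in Db major are Db, Ebm, Fm, Gb, Ab, Bbm, Cdim. Gb–Bb–Db–F = Gbmaj7, Db–F–Ab–C = Dbmaj7 and Ab–C–Eb–Gb = Ab7 are all diatonic. But Cb–Eb–Gb is foreign: the diatonic vii° on degree 7 is Cdim, whereas Cb comes from Db minor. It is labeled bVII.

bVII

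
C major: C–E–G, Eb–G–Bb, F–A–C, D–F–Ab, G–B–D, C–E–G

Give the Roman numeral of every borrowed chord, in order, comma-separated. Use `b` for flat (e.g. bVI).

bIII, ii°

The diatonic triads in C major are C, Dm, Em, F, G, Am, Bdim. C–E–G = C, F–A–C = F and G–B–D = G all belong to that set. Eb–G–Bb is not: scale degree 3 in C major carries Em (iii). In C minor the chord on that degree is Eb, so here it functions as bIII, borrowed from the parallel minor. D–F–Ab is not: scale degree 2 in C major carries Dm (ii). In C minor the chord on that degree is Ddim, so here it functions as ii°, borrowed from the parallel minor.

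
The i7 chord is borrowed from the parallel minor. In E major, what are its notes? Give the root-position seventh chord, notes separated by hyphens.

i7 is built on scale degree 1, which is E in both E major and its parallel. Stacking thirds in E minor on E gives E–G–B–D.

E-G-B-D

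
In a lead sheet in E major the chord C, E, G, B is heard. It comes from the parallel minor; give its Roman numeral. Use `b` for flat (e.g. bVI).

bVImaj7

The root C is the lowered 6th scale degree — diatonically E major has C# there. C–E–G–B is a major-seventh chord — the form found in E minor, not the diatonic vi (C#m). Borrowed into E major it is written bVImaj7.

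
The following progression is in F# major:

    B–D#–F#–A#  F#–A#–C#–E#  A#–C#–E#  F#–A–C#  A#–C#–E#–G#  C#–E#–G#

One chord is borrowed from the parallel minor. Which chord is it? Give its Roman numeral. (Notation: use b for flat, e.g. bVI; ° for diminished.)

i

F# major has the diatonic set F#, G#m, A#m, B, C#, D#m, E#dim. B–D#–F#–A# = Bmaj7, F#–A#–C#–E# = F#maj7, A#–C#–E# = A#m, A#–C#–E#–G# = A#m7 and C#–E#–G# = C# all belong to that set. But F#–A–C# is foreign: the diatonic I on degree 1 is F#, whereas F#m comes from F# minor. It is labeled i.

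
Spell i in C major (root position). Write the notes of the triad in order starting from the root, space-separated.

C Eb G

The root, C, is scale degree 1 — the same note in C major and C minor; only the chord quality changes. Building the minor chord from the parallel minor on C: C–Eb–G.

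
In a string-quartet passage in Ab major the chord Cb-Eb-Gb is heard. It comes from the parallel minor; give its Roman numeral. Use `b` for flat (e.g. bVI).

bIII

The root Cb is the lowered 3rd scale degree — diatonically Ab major has C there. The diatonic chord on degree 3 would be Cm (iii), but Cb–Eb–Gb is the major chord from Ab minor. As a borrowed chord it is labeled bIII.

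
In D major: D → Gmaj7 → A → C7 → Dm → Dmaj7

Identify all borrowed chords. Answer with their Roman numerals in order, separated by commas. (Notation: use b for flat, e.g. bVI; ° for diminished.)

D major has the diatonic set D, Em, F#m, G, A, Bm, C#dim. D, Gmaj7, A and Dmaj7 are all diatonic. C7 (C–E–G–Bb) doesn't fit — on degree 7 D major would have C#dim (vii°). C7 is the degree-7 chord of D minor, so it is the borrowed bVII7. Dm (D–F–A) is not: scale degree 1 in D major carries D (I). In D minor the chord on that degree is Dm, so here it functions as i, borrowed from the parallel minor.

bVII7, i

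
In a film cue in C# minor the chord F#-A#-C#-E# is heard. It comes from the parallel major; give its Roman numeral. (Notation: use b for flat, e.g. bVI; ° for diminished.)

The root F# is the diatonic 4th degree of C# minor; the borrowing shows in the chord quality. F#–A#–C#–E# is a major-seventh chord — the form found in C# major, not the diatonic iv (F#m). Borrowed into C# minor it is written IVmaj7.

IVmaj7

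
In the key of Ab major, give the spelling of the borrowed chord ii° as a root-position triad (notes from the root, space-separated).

Bb Db Fb

ii° is built on scale degree 2, which is Bb in both Ab major and its parallel. In Ab minor the chord on Bb is Bb–Db–Fb.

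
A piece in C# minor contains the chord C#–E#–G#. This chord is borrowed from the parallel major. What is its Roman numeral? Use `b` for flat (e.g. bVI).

I

C# is scale degree 1 in C# minor. C#–E#–G# is a major chord — the form found in C# major, not the diatonic i (C#m). Borrowed into C# minor it is written I.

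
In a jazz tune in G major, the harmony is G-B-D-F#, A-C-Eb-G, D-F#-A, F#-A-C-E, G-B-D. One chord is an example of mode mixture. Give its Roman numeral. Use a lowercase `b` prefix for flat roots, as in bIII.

iiø7

In G major the diatonic chords are G, Am, Bm, C, D, Em, F#dim. G–B–D–F# = Gmaj7, D–F#–A = D, F#–A–C–E = F#m7b5 and G–B–D = G are all diatonic. But A–C–Eb–G is foreign: the diatonic ii on degree 2 is Am, whereas Am7b5 comes from G minor. It is labeled iiø7.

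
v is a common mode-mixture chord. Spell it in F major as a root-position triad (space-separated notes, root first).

The root, C, is scale degree 5 — the same note in F major and F minor; only the chord quality changes. Building the minor chord from the parallel minor on C: C–Eb–G.

C Eb G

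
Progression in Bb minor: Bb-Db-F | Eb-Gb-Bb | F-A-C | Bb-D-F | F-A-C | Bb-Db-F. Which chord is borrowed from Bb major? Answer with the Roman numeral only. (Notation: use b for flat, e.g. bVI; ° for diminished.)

I

Bb minor has the diatonic set Bbm, Cdim, Db, Ebm, F, Gb, Ab (with V from harmonic minor). Bb–Db–F = Bbm, Eb–Gb–Bb = Ebm and F–A–C = F are all diatonic. Bb–D–F is not: scale degree 1 in Bb minor carries Bbm (i). In Bb major the chord on that degree is Bb, so here it functions as I, borrowed from the parallel major.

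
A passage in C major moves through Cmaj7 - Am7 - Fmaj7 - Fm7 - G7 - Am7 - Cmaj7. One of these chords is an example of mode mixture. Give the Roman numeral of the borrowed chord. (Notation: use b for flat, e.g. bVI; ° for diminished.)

C major has the diatonic set C, Dm, Em, F, G, Am, Bdim. Of the given chords, Cmaj7, Am7, Fmaj7 and G7 are diatonic. Fm7 (F–Ab–C–Eb) doesn't fit — on degree 4 C major would have F (IV). Fm7 is the degree-4 chord of C minor, so it is the borrowed iv7.

iv7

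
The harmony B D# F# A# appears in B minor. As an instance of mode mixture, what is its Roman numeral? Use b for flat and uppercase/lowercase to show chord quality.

The root B is the diatonic 1st degree of B minor; the borrowing shows in the chord quality. B–D#–F#–A# is a major-seventh chord — the form found in B major, not the diatonic i (Bm). Borrowed into B minor it is written Imaj7.

Imaj7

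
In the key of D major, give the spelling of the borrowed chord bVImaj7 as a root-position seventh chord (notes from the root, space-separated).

Scale degree 6 in D major is B. bVImaj7 uses the lowered form, Bb, taken from D minor. Building the major-seventh chord from the parallel minor on Bb: Bb–D–F–A.

Bb D F A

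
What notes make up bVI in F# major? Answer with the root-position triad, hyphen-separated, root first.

The root of bVI is the lowered 6th degree: D# becomes D. Building the major chord from the parallel minor on D: D–F#–A.

D-F#-A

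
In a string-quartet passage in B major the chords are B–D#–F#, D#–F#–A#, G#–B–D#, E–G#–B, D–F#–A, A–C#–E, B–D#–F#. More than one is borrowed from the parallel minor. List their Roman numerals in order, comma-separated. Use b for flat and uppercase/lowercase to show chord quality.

B major has the diatonic set B, C#m, D#m, E, F#, G#m, A#dim. Of the given chords, B–D#–F# = B, D#–F#–A# = D#m, G#–B–D# = G#m and E–G#–B = E are diatonic. D–F#–A doesn't fit — on degree 3 B major would have D#m (iii). D is the degree-3 chord of B minor, so it is the borrowed bIII. But A–C#–E is foreign: the diatonic vii° on degree 7 is A#dim, whereas A comes from B minor. It is labeled bVII.

bIII, bVII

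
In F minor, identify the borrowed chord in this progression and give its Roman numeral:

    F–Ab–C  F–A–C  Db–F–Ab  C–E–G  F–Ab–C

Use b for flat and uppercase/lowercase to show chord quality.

I

In F minor (with V from harmonic minor) the diatonic chords are Fm, Gdim, Ab, Bbm, C, Db, Eb. Of the given chords, F–Ab–C = Fm, Db–F–Ab = Db and C–E–G = C are diatonic. But F–A–C is foreign: the diatonic i on degree 1 is Fm, whereas F comes from F major. It is labeled I.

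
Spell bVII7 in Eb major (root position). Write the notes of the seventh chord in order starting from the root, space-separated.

Db F Ab Cb

Scale degree 7 in Eb major is D. bVII7 uses the lowered form, Db, taken from Eb minor. Stacking thirds in Eb minor on Db gives Db–F–Ab–Cb.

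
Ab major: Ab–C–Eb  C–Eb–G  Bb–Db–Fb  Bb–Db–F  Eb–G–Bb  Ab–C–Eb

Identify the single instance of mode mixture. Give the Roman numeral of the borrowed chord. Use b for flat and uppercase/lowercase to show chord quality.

Ab major has the diatonic set Ab, Bbm, Cm, Db, Eb, Fm, Gdim. Of the given chords, Ab–C–Eb = Ab, C–Eb–G = Cm, Bb–Db–F = Bbm and Eb–G–Bb = Eb are diatonic. But Bb–Db–Fb is foreign: the diatonic ii on degree 2 is Bbm, whereas Bbdim comes from Ab minor. It is labeled ii°.

ii°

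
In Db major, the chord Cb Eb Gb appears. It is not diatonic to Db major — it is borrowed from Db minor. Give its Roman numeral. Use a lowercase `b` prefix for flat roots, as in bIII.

Cb is the lowered form of scale degree 7 in Db major (the diatonic degree 7 is C). Diatonically Db major has Cdim (vii°) on that degree; Cb–Eb–Gb is instead the major chord native to Db minor, so it takes the label bVII.

bVII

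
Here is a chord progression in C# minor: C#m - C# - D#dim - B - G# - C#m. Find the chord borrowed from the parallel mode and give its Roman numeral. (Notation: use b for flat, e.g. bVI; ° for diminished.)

I

In C# minor (with V from harmonic minor) the diatonic chords are C#m, D#dim, E, F#m, G#, A, B. Of the given chords, C#m, D#dim, B and G# are diatonic. C# (C#–E#–G#) doesn't fit — on degree 1 C# minor would have C#m (i). C# is the degree-1 chord of C# major, so it is the borrowed I.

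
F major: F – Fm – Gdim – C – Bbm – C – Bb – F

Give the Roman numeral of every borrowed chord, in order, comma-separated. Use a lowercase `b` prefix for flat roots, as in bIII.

F major has the diatonic set F, Gm, Am, Bb, C, Dm, Edim. F, C and Bb are all diatonic. Fm (F–Ab–C) is not: scale degree 1 in F major carries F (I). In F minor the chord on that degree is Fm, so here it functions as i, borrowed from the parallel minor. Gdim (G–Bb–Db) doesn't fit — on degree 2 F major would have Gm (ii). Gdim is the degree-2 chord of F minor, so it is the borrowed ii°. Bbm (Bb–Db–F) doesn't fit — on degree 4 F major would have Bb (IV). Bbm is the degree-4 chord of F minor, so it is the borrowed iv.

i, ii°, iv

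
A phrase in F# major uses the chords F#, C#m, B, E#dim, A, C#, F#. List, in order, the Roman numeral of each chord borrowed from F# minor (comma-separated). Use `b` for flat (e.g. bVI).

The diatonic triads in F# major are F#, G#m, A#m, B, C#, D#m, E#dim. Of the given chords, F#, B, E#dim and C# are diatonic. C#m (C#–E–G#) is not: scale degree 5 in F# major carries C# (V). In F# minor the chord on that degree is C#m, so here it functions as v, borrowed from the parallel minor. A (A–C#–E) doesn't fit — on degree 3 F# major would have A#m (iii). A is the degree-3 chord of F# minor, so it is the borrowed bIII.

v, bIII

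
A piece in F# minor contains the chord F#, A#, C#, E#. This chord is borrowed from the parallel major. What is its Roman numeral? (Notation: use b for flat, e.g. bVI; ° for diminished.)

Imaj7

The root F# is the diatonic 1st degree of F# minor; the borrowing shows in the chord quality. The diatonic chord on degree 1 would be F#m (i), but F#–A#–C#–E# is the major-seventh chord from F# major. As a borrowed chord it is labeled Imaj7.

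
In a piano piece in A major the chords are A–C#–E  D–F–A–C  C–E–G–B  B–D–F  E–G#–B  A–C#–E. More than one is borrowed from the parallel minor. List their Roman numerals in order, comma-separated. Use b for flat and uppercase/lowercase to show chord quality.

The diatonic triads in A major are A, Bm, C#m, D, E, F#m, G#dim. Of the given chords, A–C#–E = A and E–G#–B = E are diatonic. But D–F–A–C is foreign: the diatonic IV on degree 4 is D, whereas Dm7 comes from A minor. It is labeled iv7. C–E–G–B is not: scale degree 3 in A major carries C#m (iii). In A minor the chord on that degree is Cmaj7, so here it functions as bIIImaj7, borrowed from the parallel minor. But B–D–F is foreign: the diatonic ii on degree 2 is Bm, whereas Bdim comes from A minor. It is labeled ii°.

iv7, bIIImaj7, ii°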